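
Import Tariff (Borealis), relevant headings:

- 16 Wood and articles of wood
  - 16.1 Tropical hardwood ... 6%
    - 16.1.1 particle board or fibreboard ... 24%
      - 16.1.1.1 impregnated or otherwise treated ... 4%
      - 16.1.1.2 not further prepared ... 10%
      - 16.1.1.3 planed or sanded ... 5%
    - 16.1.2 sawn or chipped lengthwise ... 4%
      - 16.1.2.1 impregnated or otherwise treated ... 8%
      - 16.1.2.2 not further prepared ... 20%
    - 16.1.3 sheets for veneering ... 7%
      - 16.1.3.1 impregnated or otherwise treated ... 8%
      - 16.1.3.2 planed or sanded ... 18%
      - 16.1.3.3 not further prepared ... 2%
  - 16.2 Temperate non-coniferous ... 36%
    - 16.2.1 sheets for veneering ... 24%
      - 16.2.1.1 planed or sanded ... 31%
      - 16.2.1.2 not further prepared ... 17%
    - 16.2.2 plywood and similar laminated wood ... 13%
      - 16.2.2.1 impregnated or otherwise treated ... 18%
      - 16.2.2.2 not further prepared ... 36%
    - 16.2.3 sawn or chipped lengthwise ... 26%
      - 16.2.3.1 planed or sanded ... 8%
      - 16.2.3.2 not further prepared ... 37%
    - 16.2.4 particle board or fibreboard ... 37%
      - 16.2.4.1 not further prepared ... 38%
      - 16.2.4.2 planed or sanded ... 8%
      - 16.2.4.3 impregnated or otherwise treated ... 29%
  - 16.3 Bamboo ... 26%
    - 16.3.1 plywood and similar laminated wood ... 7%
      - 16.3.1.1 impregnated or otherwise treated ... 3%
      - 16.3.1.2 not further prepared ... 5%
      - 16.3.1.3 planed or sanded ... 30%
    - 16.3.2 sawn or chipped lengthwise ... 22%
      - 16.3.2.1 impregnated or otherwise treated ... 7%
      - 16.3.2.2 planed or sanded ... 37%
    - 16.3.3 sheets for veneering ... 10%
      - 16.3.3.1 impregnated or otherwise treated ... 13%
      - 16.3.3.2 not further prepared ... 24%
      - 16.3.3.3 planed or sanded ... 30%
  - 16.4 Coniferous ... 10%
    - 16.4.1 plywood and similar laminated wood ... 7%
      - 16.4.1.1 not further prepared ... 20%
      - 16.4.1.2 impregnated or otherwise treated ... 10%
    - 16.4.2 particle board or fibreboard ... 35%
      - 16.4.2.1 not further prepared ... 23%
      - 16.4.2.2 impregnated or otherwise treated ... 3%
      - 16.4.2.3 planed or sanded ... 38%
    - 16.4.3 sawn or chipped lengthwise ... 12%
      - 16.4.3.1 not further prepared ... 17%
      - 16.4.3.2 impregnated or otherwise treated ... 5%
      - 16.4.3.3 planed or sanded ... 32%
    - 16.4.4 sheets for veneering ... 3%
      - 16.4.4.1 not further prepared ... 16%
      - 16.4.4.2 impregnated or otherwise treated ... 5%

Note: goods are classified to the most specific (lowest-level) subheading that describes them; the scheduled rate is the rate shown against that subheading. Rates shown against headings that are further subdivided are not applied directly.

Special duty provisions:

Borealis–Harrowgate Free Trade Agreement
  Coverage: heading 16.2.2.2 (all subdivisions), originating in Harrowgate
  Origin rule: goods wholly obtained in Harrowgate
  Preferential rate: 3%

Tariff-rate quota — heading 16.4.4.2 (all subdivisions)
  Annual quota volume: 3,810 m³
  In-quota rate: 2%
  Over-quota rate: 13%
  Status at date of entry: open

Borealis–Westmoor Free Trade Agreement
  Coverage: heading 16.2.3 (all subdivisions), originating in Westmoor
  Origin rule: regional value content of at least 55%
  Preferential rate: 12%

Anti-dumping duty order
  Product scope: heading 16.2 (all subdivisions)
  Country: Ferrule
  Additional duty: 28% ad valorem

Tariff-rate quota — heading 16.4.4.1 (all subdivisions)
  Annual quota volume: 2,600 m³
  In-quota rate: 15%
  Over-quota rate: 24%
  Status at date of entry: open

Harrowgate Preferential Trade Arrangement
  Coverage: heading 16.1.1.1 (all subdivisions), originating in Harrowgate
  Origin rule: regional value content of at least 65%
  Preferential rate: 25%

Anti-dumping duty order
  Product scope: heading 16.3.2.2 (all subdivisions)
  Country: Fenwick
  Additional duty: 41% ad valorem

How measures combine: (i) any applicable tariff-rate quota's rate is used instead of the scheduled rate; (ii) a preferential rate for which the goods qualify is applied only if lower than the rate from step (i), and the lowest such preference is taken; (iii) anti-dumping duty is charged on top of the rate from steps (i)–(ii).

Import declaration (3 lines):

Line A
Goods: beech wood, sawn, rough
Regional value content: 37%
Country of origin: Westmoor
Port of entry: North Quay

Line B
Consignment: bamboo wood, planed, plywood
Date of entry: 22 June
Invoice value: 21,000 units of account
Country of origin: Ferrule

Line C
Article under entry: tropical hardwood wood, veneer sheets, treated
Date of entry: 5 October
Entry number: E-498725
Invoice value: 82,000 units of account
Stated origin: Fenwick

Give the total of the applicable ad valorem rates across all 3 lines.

75%

Line A: beech → 16.2; sawn → 16.2.3; rough → 16.2.3.2. Scheduled 37%. Westmoor agreement on 16.2.3: RVC < 55%. → 37%.
Line B: bamboo → 16.3; plywood → 16.3.1; planed → 16.3.1.3. Scheduled 30%. No special measure applies. → 30%.
Line C: tropical hardwood → 16.1; veneer sheets → 16.1.3; treated → 16.1.3.1. Scheduled 8%. No special measure applies. → 8%.
Sum: 37% + 30% + 8% = 75%.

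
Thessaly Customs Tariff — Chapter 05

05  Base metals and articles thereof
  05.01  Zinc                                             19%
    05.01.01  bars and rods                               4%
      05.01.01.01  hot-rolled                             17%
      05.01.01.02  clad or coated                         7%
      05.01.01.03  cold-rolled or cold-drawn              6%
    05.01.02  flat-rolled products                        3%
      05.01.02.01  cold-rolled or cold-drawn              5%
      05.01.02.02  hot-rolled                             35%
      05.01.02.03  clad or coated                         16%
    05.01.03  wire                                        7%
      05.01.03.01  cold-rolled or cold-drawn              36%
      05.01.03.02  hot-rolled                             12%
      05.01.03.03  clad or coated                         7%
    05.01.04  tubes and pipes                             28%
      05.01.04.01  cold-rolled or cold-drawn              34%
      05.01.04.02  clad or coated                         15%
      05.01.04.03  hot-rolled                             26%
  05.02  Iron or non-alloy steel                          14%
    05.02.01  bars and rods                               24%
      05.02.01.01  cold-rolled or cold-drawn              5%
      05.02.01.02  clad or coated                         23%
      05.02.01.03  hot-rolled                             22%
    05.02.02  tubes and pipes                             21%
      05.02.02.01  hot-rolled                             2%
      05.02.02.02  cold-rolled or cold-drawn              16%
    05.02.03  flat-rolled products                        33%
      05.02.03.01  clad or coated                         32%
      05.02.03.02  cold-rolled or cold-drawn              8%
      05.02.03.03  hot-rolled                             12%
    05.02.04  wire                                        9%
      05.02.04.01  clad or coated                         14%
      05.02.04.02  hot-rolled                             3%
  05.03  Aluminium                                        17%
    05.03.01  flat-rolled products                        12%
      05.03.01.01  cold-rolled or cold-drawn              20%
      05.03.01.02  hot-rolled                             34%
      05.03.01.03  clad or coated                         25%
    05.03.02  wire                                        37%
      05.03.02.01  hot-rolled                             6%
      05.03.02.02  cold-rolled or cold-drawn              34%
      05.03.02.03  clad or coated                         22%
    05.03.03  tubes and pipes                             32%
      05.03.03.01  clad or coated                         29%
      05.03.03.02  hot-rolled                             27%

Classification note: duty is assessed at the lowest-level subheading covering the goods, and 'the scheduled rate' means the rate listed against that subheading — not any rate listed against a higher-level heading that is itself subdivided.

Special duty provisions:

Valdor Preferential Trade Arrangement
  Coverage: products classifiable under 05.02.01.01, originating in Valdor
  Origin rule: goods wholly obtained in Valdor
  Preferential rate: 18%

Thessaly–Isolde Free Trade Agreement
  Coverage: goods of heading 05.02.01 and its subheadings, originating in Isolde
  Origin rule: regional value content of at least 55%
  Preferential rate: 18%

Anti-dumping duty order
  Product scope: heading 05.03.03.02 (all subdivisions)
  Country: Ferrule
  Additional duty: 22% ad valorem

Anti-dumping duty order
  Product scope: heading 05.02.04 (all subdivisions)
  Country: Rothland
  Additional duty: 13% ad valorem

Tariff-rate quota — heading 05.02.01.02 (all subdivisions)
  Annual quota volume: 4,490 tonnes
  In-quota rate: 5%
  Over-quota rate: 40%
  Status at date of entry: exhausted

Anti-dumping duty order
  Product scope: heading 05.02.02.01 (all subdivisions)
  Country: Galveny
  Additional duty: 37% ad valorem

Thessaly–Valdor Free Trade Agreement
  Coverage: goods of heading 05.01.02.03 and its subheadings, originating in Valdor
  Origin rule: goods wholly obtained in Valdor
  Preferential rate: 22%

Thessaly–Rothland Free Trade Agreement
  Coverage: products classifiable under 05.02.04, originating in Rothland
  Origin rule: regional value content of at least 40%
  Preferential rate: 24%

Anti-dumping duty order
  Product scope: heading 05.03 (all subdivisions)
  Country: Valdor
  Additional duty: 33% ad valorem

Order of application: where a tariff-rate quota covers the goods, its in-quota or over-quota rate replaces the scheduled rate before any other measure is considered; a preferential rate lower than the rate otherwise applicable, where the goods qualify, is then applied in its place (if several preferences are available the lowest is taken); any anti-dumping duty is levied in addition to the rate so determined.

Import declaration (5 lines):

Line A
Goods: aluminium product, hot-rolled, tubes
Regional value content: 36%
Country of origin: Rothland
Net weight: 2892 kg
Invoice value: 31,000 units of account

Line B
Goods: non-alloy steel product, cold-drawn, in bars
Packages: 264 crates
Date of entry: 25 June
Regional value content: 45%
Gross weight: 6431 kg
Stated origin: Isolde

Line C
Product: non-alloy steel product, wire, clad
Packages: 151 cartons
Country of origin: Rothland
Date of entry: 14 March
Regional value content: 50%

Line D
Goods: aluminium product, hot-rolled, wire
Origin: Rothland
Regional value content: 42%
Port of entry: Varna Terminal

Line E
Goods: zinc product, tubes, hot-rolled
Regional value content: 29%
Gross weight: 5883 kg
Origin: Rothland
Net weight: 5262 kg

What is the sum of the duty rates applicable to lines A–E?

Line A: aluminium → 05.03; tubes → 05.03.03; hot-rolled → 05.03.03.02. Scheduled 27%. Rothland agreement on 05.02.04: 05.03.03.02 not covered. → 27%.
Line B: non-alloy steel → 05.02; in bars → 05.02.01; cold-drawn → 05.02.01.01. Scheduled 5%. Isolde agreement on 05.02.01: RVC < 55%. → 5%.
Line C: non-alloy steel → 05.02; wire → 05.02.04; clad → 05.02.04.01. Scheduled 14%. Rothland agreement on 05.02.04: RVC ≥ 40% → 24% available; preference 24% not lower than 14% → no reduction; anti-dumping (Rothland, 05.02.04): +13%; total 14% + 13% = 27%. → 27%.
Line D: aluminium → 05.03; wire → 05.03.02; hot-rolled → 05.03.02.01. Scheduled 6%. Rothland agreement on 05.02.04: 05.03.02.01 not covered. → 6%.
Line E: zinc → 05.01; tubes → 05.01.04; hot-rolled → 05.01.04.03. Scheduled 26%. Rothland agreement on 05.02.04: 05.01.04.03 not covered. → 26%.
Sum: 27% + 5% + 27% + 6% + 26% = 91%.

91%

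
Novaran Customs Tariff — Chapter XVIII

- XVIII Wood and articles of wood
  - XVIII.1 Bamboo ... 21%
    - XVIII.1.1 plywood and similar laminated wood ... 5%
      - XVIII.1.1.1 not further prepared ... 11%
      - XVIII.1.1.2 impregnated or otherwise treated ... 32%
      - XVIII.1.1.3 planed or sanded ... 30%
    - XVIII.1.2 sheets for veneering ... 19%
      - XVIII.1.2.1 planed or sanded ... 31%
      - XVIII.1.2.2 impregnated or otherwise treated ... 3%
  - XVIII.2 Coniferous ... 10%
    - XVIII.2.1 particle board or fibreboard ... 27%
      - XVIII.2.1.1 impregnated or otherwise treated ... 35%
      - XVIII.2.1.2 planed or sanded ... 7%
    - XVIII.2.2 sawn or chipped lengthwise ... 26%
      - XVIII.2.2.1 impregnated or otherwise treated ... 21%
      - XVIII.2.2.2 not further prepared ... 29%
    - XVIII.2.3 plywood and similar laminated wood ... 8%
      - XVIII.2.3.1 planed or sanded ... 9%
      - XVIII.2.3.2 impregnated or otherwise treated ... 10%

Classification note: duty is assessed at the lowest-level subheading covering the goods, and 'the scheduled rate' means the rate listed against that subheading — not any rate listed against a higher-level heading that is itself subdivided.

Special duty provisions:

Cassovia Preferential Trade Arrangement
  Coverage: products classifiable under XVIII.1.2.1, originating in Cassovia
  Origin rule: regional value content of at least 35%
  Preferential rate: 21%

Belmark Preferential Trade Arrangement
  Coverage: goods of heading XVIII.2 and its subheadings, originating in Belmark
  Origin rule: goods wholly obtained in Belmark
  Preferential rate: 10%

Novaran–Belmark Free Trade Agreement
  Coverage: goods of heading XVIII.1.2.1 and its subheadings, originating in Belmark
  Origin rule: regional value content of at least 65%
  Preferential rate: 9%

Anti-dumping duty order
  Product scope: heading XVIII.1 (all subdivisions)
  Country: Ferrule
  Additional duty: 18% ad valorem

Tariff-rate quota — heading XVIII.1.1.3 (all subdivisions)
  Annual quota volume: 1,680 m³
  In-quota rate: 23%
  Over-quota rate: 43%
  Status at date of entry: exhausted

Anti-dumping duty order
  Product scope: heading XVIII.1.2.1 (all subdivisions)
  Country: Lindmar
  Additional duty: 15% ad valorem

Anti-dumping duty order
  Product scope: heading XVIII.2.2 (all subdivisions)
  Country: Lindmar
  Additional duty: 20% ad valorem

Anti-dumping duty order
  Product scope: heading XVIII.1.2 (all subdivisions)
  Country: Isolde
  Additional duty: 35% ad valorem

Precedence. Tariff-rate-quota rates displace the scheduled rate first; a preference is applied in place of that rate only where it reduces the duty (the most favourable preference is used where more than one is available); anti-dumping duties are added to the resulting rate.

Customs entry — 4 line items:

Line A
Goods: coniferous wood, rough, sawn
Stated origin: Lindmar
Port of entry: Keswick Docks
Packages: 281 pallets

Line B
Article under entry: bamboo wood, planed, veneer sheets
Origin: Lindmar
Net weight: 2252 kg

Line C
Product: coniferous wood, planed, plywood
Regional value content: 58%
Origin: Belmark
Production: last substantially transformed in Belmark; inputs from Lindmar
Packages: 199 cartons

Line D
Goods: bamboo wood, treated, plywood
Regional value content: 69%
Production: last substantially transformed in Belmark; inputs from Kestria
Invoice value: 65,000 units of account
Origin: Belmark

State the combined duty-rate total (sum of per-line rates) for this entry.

136%

Line A: coniferous → XVIII.2; sawn → XVIII.2.2; rough → XVIII.2.2.2. Scheduled 29%. anti-dumping (Lindmar, XVIII.2.2): +20%; total 29% + 20% = 49%. → 49%.
Line B: bamboo → XVIII.1; veneer sheets → XVIII.1.2; planed → XVIII.1.2.1. Scheduled 31%. anti-dumping (Lindmar, XVIII.1.2.1): +15%; total 31% + 15% = 46%. → 46%.
Line C: coniferous → XVIII.2; plywood → XVIII.2.3; planed → XVIII.2.3.1. Scheduled 9%. Belmark agreement on XVIII.2: not wholly obtained; Belmark agreement on XVIII.1.2.1: XVIII.2.3.1 not covered. → 9%.
Line D: bamboo → XVIII.1; plywood → XVIII.1.1; treated → XVIII.1.1.2. Scheduled 32%. Belmark agreement on XVIII.2: XVIII.1.1.2 not covered; Belmark agreement on XVIII.1.2.1: XVIII.1.1.2 not covered. → 32%.
Sum: 49% + 46% + 9% + 32% = 136%.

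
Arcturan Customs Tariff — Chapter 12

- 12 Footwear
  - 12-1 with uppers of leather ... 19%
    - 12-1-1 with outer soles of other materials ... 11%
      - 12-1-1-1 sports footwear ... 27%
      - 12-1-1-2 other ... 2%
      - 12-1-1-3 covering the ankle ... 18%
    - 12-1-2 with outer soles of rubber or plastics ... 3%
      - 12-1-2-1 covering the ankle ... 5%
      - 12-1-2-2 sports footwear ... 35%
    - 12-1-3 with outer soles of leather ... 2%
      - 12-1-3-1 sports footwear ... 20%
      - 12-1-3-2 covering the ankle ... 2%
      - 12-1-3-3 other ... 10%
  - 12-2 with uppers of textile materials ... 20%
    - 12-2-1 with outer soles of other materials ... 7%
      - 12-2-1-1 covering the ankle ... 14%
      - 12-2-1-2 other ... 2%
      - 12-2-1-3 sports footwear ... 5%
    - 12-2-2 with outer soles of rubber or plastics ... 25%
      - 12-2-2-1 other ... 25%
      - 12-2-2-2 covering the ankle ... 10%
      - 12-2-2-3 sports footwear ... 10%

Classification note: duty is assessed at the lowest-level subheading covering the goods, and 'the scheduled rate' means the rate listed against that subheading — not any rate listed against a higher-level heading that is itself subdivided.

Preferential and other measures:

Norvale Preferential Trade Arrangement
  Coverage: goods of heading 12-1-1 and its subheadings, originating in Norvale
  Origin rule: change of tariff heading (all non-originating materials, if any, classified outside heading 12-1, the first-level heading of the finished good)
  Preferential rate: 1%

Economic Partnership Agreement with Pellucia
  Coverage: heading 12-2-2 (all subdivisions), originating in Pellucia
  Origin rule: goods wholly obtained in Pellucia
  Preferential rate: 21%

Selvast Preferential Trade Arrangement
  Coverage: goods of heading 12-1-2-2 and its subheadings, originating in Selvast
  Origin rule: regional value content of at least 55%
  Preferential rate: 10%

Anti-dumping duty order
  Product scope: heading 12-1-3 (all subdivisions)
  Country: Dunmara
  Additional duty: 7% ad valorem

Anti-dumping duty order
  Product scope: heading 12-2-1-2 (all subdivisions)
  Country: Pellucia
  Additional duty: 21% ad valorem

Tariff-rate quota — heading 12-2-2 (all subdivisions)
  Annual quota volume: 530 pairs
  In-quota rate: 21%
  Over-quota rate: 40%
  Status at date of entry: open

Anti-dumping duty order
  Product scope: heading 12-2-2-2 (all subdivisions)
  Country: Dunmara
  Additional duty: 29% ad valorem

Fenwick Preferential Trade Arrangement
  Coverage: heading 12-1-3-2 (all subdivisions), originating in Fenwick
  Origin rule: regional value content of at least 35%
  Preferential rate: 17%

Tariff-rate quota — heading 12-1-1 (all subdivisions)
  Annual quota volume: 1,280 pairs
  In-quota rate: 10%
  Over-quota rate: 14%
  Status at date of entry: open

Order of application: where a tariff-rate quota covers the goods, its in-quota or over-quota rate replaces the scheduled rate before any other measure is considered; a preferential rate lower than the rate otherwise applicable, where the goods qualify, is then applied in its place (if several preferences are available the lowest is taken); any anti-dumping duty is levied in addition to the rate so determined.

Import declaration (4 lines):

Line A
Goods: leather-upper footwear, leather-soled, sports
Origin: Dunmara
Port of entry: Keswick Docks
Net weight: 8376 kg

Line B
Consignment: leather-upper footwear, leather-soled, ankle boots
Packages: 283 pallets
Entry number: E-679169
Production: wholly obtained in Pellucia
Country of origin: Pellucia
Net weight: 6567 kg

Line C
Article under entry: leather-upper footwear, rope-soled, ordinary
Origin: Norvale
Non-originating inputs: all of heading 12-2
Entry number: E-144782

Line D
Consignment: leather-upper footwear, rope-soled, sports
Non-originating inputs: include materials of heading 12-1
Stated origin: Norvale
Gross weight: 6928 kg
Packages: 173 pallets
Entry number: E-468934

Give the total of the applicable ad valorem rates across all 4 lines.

Line A: leather-upper → 12-1; leather-soled → 12-1-3; sports → 12-1-3-1. Scheduled 20%. anti-dumping (Dunmara, 12-1-3): +7%; total 20% + 7% = 27%. → 27%.
Line B: leather-upper → 12-1; leather-soled → 12-1-3; ankle boots → 12-1-3-2. Scheduled 2%. Pellucia agreement on 12-2-2: 12-1-3-2 not covered. → 2%.
Line C: leather-upper → 12-1; rope-soled → 12-1-1; ordinary → 12-1-1-2. Scheduled 2%. quota on 12-1-1 open → in-quota 10%; Norvale agreement on 12-1-1: CTH met → 1% available; preferential 1%. → 1%.
Line D: leather-upper → 12-1; rope-soled → 12-1-1; sports → 12-1-1-1. Scheduled 27%. quota on 12-1-1 open → in-quota 10%; Norvale agreement on 12-1-1: CTH not met. → 10%.
Sum: 27% + 2% + 1% + 10% = 40%.

40%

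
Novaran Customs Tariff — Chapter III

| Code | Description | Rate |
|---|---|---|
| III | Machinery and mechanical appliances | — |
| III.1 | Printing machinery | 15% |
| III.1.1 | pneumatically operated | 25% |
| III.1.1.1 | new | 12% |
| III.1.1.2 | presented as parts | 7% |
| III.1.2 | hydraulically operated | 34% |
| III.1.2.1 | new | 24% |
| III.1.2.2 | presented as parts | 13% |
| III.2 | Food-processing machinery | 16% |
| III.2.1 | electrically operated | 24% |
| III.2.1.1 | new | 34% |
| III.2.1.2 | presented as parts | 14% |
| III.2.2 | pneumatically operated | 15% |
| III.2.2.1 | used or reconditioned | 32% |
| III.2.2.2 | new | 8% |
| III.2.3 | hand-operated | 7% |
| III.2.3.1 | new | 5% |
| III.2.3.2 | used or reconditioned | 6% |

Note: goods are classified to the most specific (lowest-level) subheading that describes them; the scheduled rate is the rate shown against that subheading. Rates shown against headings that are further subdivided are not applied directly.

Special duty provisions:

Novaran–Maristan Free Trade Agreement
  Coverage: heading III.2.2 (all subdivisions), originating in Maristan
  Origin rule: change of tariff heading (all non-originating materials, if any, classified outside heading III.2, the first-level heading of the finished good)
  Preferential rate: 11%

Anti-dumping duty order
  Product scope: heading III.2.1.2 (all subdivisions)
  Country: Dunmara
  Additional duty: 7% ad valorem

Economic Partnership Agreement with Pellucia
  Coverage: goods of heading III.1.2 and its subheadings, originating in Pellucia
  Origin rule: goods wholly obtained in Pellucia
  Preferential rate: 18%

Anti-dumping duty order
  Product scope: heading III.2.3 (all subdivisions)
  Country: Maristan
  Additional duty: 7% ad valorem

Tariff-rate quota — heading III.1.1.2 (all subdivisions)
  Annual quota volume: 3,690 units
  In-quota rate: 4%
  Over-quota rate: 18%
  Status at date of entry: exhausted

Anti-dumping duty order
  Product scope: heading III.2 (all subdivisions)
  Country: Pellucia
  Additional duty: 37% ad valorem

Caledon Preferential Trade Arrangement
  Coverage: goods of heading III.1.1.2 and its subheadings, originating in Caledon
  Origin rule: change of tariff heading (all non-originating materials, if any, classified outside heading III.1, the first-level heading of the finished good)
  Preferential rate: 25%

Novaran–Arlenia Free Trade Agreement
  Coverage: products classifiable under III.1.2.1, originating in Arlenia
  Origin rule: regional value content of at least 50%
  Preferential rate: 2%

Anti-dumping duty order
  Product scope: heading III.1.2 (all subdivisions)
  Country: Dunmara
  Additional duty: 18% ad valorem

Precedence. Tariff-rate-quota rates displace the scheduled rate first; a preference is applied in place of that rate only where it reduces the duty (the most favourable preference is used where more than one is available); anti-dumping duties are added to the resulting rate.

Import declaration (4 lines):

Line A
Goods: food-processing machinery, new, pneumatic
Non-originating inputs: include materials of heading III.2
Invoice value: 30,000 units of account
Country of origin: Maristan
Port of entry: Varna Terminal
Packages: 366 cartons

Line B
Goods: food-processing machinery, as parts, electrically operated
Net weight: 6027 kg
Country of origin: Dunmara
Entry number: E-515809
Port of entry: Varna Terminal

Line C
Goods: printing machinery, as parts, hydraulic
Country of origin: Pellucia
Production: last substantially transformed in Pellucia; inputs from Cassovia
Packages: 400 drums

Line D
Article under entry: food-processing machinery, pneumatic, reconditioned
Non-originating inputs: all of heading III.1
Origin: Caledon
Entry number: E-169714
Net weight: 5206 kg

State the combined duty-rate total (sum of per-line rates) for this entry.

Line A: food-processing → III.2; pneumatic → III.2.2; new → III.2.2.2. Scheduled 8%. Maristan agreement on III.2.2: CTH not met. → 8%.
Line B: food-processing → III.2; electrically operated → III.2.1; as parts → III.2.1.2. Scheduled 14%. anti-dumping (Dunmara, III.2.1.2): +7%; total 14% + 7% = 21%. → 21%.
Line C: printing → III.1; hydraulic → III.1.2; as parts → III.1.2.2. Scheduled 13%. Pellucia agreement on III.1.2: not wholly obtained. → 13%.
Line D: food-processing → III.2; pneumatic → III.2.2; reconditioned → III.2.2.1. Scheduled 32%. Caledon agreement on III.1.1.2: III.2.2.1 not covered. → 32%.
Sum: 8% + 21% + 13% + 32% = 74%.

74%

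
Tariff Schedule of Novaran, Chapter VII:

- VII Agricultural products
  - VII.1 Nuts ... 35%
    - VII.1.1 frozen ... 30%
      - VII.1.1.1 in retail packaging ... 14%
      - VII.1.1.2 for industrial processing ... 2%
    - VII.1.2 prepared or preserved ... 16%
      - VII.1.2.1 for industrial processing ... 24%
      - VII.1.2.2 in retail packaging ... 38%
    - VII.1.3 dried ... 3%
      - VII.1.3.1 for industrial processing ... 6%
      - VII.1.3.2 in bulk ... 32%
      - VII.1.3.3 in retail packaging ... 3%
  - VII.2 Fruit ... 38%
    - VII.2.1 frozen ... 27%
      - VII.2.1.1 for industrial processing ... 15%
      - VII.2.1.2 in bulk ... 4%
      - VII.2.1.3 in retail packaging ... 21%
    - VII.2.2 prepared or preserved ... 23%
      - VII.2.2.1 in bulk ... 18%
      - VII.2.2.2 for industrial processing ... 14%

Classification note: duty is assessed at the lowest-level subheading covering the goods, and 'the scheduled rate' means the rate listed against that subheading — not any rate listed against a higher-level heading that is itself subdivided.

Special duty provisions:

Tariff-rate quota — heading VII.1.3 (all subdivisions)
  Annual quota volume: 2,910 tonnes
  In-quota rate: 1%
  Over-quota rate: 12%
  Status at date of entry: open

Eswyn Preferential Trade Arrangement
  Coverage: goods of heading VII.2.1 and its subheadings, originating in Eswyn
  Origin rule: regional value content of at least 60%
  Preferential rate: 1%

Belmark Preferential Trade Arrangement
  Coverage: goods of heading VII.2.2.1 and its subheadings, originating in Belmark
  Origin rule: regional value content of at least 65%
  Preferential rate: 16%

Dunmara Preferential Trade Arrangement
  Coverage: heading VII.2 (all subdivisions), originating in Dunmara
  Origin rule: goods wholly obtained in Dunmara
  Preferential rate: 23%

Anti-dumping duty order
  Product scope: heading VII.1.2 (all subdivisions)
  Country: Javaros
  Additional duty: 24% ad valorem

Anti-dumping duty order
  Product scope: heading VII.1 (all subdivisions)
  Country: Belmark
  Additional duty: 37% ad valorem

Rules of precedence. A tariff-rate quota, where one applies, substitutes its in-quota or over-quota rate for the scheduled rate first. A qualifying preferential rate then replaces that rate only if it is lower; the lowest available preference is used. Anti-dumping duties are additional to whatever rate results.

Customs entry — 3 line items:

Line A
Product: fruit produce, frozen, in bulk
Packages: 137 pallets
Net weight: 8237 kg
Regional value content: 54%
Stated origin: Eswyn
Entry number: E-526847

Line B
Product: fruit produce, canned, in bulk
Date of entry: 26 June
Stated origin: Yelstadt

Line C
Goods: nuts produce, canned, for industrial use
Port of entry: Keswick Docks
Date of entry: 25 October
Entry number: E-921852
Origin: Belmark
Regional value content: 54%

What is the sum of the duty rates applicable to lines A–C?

83%

Line A: fruit → VII.2; frozen → VII.2.1; in bulk → VII.2.1.2. Scheduled 4%. Eswyn agreement on VII.2.1: RVC < 60%. → 4%.
Line B: fruit → VII.2; canned → VII.2.2; in bulk → VII.2.2.1. Scheduled 18%. No special measure applies. → 18%.
Line C: nuts → VII.1; canned → VII.1.2; for industrial use → VII.1.2.1. Scheduled 24%. Belmark agreement on VII.2.2.1: VII.1.2.1 not covered; anti-dumping (Belmark, VII.1): +37%; total 24% + 37% = 61%. → 61%.
Sum: 4% + 18% + 61% = 83%.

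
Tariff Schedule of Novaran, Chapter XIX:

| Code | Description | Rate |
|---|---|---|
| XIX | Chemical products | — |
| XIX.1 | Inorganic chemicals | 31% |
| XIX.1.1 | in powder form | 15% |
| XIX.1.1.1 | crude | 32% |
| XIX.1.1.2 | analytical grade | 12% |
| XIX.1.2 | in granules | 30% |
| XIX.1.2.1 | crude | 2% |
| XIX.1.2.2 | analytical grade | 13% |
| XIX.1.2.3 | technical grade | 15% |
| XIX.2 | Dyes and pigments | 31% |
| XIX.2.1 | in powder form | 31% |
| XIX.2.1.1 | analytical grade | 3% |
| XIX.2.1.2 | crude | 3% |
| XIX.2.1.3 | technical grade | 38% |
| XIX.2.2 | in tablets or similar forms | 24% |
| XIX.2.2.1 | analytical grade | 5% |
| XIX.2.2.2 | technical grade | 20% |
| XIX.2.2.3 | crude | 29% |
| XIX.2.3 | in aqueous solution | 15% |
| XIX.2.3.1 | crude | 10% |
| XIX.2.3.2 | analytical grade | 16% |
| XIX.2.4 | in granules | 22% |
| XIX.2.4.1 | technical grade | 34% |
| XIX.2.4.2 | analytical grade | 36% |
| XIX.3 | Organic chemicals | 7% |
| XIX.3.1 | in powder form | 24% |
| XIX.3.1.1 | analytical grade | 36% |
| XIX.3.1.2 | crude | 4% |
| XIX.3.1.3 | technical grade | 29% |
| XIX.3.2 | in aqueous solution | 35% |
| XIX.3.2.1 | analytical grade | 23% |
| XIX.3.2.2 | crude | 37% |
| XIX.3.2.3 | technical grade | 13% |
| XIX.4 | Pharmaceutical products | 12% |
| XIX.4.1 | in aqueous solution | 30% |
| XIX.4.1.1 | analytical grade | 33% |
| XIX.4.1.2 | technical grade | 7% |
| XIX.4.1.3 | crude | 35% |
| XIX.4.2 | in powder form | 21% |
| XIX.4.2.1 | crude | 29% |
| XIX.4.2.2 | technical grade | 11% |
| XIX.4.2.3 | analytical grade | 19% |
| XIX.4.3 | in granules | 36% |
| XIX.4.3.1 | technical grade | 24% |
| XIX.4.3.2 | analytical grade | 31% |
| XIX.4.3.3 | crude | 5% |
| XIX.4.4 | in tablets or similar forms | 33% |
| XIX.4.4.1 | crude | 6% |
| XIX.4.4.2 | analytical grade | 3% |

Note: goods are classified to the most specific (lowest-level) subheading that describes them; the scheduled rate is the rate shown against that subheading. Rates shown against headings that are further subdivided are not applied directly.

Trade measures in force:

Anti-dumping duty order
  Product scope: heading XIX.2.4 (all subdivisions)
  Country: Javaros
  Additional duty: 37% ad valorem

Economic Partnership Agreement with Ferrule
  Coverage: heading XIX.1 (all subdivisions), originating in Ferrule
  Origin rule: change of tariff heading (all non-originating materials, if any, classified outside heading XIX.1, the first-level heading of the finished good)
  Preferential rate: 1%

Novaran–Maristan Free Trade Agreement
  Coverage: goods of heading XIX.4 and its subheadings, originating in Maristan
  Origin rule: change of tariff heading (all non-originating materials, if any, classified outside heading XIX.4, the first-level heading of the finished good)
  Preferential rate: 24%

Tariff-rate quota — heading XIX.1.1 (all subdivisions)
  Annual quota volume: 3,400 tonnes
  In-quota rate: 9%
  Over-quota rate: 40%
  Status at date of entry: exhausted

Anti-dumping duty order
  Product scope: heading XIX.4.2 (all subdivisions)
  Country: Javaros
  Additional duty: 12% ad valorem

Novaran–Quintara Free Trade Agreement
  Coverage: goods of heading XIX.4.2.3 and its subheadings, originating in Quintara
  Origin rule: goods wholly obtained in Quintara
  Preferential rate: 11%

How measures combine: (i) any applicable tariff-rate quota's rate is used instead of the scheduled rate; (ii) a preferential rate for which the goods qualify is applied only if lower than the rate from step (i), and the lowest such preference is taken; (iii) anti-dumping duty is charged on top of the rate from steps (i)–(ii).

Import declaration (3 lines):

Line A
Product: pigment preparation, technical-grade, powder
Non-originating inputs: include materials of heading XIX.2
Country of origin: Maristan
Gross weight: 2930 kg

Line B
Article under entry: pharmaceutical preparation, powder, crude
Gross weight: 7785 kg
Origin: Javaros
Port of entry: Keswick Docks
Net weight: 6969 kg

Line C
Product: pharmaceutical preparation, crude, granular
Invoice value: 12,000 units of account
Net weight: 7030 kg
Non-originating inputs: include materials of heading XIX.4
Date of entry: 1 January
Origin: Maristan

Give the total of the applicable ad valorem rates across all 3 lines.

84%

Line A: pigment → XIX.2; powder → XIX.2.1; technical-grade → XIX.2.1.3. Scheduled 38%. Maristan agreement on XIX.4: XIX.2.1.3 not covered. → 38%.
Line B: pharmaceutical → XIX.4; powder → XIX.4.2; crude → XIX.4.2.1. Scheduled 29%. anti-dumping (Javaros, XIX.4.2): +12%; total 29% + 12% = 41%. → 41%.
Line C: pharmaceutical → XIX.4; granular → XIX.4.3; crude → XIX.4.3.3. Scheduled 5%. Maristan agreement on XIX.4: CTH not met. → 5%.
Sum: 38% + 41% + 5% = 84%.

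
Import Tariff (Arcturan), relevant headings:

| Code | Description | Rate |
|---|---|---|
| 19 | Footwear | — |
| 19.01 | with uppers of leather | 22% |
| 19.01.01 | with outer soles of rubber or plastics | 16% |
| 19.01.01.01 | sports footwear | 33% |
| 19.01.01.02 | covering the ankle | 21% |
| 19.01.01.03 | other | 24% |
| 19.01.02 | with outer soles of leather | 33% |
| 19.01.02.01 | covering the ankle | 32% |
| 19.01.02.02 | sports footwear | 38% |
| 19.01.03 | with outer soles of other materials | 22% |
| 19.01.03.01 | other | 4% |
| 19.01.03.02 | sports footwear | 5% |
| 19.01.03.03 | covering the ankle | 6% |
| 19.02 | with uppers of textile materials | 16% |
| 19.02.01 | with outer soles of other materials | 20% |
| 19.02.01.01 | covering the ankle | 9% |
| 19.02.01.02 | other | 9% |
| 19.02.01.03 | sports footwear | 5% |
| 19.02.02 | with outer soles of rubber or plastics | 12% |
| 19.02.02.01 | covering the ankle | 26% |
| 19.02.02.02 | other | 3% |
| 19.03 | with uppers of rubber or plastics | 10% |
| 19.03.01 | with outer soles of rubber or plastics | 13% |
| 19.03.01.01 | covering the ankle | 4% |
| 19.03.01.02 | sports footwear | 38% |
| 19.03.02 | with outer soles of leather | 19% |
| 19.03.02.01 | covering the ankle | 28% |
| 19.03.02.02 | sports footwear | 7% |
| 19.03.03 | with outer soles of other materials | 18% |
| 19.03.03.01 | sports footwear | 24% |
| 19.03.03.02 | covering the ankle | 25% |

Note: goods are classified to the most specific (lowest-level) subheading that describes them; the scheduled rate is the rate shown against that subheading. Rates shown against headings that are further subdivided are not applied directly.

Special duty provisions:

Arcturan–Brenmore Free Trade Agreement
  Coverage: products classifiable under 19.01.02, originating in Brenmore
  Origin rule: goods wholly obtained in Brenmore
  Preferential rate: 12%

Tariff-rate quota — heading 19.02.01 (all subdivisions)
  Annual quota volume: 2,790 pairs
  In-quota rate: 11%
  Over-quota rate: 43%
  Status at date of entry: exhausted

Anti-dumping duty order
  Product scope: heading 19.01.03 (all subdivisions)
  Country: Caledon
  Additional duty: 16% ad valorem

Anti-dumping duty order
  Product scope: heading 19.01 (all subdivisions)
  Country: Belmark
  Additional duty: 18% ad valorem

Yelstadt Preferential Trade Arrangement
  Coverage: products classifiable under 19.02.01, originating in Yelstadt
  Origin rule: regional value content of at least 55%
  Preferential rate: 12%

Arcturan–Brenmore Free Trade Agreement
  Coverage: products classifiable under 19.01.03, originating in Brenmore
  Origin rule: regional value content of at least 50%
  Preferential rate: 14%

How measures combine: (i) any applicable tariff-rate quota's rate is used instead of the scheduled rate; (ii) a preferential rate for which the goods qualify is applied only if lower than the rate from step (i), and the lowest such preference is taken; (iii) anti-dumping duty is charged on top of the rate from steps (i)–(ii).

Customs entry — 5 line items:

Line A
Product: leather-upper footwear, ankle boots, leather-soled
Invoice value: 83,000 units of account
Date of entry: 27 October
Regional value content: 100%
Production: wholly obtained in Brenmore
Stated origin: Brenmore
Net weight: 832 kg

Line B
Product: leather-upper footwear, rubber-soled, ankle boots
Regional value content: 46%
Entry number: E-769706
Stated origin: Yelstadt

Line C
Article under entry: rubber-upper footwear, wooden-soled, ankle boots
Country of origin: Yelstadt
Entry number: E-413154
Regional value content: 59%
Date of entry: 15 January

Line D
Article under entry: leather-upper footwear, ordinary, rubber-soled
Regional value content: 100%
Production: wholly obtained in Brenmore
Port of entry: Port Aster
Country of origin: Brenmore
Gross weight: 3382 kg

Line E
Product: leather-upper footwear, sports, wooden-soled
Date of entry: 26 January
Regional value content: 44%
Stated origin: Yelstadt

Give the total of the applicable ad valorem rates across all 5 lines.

87%

Line A: leather-upper → 19.01; leather-soled → 19.01.02; ankle boots → 19.01.02.01. Scheduled 32%. Brenmore agreement on 19.01.02: wholly obtained → 12% available; Brenmore agreement on 19.01.03: 19.01.02.01 not covered; preferential 12%. → 12%.
Line B: leather-upper → 19.01; rubber-soled → 19.01.01; ankle boots → 19.01.01.02. Scheduled 21%. Yelstadt agreement on 19.02.01: 19.01.01.02 not covered. → 21%.
Line C: rubber-upper → 19.03; wooden-soled → 19.03.03; ankle boots → 19.03.03.02. Scheduled 25%. Yelstadt agreement on 19.02.01: 19.03.03.02 not covered. → 25%.
Line D: leather-upper → 19.01; rubber-soled → 19.01.01; ordinary → 19.01.01.03. Scheduled 24%. Brenmore agreement on 19.01.02: 19.01.01.03 not covered; Brenmore agreement on 19.01.03: 19.01.01.03 not covered. → 24%.
Line E: leather-upper → 19.01; wooden-soled → 19.01.03; sports → 19.01.03.02. Scheduled 5%. Yelstadt agreement on 19.02.01: 19.01.03.02 not covered. → 5%.
Sum: 12% + 21% + 25% + 24% + 5% = 87%.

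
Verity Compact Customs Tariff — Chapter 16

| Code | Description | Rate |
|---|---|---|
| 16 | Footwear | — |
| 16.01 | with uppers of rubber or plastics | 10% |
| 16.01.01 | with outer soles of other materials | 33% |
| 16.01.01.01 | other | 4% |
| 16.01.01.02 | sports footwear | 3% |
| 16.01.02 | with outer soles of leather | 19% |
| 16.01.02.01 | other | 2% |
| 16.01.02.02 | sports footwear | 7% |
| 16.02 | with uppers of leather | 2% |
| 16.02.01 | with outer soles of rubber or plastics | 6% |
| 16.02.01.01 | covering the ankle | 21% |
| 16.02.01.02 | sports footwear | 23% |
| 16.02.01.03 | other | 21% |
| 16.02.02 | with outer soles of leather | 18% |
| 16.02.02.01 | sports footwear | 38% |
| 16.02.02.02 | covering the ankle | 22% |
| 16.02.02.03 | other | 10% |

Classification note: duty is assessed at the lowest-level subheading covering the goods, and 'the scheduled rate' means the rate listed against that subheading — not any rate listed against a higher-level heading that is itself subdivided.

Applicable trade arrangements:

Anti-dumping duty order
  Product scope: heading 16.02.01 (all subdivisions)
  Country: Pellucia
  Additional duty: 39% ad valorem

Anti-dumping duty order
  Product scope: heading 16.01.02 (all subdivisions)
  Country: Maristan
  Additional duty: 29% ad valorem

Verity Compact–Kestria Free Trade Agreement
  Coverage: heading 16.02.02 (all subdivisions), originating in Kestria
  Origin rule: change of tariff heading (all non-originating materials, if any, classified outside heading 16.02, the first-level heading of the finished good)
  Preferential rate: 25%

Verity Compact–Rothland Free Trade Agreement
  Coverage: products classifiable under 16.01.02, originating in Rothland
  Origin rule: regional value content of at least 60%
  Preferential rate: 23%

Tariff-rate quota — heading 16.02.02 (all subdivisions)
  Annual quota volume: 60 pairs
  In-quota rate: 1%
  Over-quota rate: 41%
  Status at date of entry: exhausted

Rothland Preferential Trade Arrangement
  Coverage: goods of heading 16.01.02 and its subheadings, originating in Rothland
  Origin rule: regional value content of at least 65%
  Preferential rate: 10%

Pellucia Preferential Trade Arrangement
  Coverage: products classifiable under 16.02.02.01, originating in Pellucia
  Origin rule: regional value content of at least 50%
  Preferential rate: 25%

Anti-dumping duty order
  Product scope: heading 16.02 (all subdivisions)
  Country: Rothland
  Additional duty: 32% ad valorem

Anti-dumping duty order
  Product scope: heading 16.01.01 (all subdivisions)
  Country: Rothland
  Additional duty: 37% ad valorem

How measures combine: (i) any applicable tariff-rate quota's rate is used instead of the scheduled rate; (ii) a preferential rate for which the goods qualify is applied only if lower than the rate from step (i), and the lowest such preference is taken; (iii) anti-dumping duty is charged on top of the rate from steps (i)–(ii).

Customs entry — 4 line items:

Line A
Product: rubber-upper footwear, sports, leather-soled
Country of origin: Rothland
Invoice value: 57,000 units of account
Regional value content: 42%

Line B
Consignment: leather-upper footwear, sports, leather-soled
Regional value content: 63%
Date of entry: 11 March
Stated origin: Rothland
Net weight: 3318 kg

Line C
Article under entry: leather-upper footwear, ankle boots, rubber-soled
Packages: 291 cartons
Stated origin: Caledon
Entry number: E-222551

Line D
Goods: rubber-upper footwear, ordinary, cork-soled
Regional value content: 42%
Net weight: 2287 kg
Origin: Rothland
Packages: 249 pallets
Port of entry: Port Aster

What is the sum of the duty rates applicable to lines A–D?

Line A: rubber-upper → 16.01; leather-soled → 16.01.02; sports → 16.01.02.02. Scheduled 7%. Rothland agreement on 16.01.02: RVC < 60%; Rothland agreement on 16.01.02: RVC < 65%. → 7%.
Line B: leather-upper → 16.02; leather-soled → 16.02.02; sports → 16.02.02.01. Scheduled 38%. quota on 16.02.02 exhausted → over-quota 41%; Rothland agreement on 16.01.02: 16.02.02.01 not covered; Rothland agreement on 16.01.02: 16.02.02.01 not covered; anti-dumping (Rothland, 16.02): +32%; total 41% + 32% = 73%. → 73%.
Line C: leather-upper → 16.02; rubber-soled → 16.02.01; ankle boots → 16.02.01.01. Scheduled 21%. No special measure applies. → 21%.
Line D: rubber-upper → 16.01; cork-soled → 16.01.01; ordinary → 16.01.01.01. Scheduled 4%. Rothland agreement on 16.01.02: 16.01.01.01 not covered; Rothland agreement on 16.01.02: 16.01.01.01 not covered; anti-dumping (Rothland, 16.01.01): +37%; total 4% + 37% = 41%. → 41%.
Sum: 7% + 73% + 21% + 41% = 142%.

142%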